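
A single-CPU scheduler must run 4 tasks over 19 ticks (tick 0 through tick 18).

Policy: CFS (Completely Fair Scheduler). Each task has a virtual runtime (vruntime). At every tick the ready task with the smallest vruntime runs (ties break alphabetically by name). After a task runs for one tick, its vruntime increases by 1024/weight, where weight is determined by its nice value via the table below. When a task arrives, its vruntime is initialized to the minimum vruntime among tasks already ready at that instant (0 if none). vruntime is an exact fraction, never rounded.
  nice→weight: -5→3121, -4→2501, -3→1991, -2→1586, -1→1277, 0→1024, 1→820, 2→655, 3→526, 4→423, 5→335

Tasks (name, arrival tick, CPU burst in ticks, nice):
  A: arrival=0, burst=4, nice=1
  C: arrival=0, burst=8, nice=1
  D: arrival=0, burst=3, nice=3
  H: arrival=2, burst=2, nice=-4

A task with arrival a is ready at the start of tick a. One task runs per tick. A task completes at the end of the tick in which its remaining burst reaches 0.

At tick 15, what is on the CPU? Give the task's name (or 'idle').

running at tick 15 = C

t=0: vr[A=0 C=0 D=0] → run A
t=1: vr[A=256/205 C=0 D=0] → run C
t=2: vr[A=256/205 C=256/205 D=0 H=0] → run D
t=3: vr[A=256/205 C=256/205 D=512/263 H=0] → run H
t=4: vr[A=256/205 C=256/205 D=512/263 H=1024/2501] → run H
t=5: vr[A=256/205 C=256/205 D=512/263] → run A
t=6: vr[A=512/205 C=256/205 D=512/263] → run C
t=7: vr[A=512/205 C=512/205 D=512/263] → run D
t=8: vr[A=512/205 C=512/205 D=1024/263] → run A
t=9: vr[A=768/205 C=512/205 D=1024/263] → run C
t=10: vr[A=768/205 C=768/205 D=1024/263] → run A
t=11: vr[C=768/205 D=1024/263] → run C
t=12: vr[C=1024/205 D=1024/263] → run D
t=13: vr[C=1024/205] → run C
t=14: vr[C=256/41] → run C
t=15: vr[C=1536/205] → run C
t=16: vr[C=1792/205] → run C
t=17: (idle)
t=18: (idle)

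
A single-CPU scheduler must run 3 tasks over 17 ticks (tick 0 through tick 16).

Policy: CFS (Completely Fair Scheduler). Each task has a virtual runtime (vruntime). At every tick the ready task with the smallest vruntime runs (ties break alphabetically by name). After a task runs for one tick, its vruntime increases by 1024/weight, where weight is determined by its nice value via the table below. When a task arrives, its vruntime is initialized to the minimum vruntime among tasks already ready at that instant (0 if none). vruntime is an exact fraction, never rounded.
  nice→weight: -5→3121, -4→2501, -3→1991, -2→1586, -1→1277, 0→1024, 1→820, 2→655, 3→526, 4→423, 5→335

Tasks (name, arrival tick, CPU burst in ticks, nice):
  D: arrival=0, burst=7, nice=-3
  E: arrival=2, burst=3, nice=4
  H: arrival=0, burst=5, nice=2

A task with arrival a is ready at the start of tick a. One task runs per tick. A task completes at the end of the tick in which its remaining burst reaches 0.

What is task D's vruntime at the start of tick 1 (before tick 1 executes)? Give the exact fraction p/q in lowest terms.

t=0: vr[D=0 H=0] → run D
t=1: vr[D=1024/1991 H=0] → run H
t=2: vr[D=1024/1991 E=1024/1991 H=1024/655] → run D
t=3: vr[D=2048/1991 E=1024/1991 H=1024/655] → run E
t=4: vr[D=2048/1991 E=2471936/842193 H=1024/655] → run D
t=5: vr[D=3072/1991 E=2471936/842193 H=1024/655] → run D
t=6: vr[D=4096/1991 E=2471936/842193 H=1024/655] → run H
t=7: vr[D=4096/1991 E=2471936/842193 H=2048/655] → run D
t=8: vr[D=5120/1991 E=2471936/842193 H=2048/655] → run D
t=9: vr[D=6144/1991 E=2471936/842193 H=2048/655] → run E
t=10: vr[D=6144/1991 E=4510720/842193 H=2048/655] → run D
t=11: vr[E=4510720/842193 H=2048/655] → run H
t=12: vr[E=4510720/842193 H=3072/655] → run H
t=13: vr[E=4510720/842193 H=4096/655] → run E
t=14: vr[H=4096/655] → run H
t=15: (idle)
t=16: (idle)

vruntime(D, start of tick 1) = 1024/1991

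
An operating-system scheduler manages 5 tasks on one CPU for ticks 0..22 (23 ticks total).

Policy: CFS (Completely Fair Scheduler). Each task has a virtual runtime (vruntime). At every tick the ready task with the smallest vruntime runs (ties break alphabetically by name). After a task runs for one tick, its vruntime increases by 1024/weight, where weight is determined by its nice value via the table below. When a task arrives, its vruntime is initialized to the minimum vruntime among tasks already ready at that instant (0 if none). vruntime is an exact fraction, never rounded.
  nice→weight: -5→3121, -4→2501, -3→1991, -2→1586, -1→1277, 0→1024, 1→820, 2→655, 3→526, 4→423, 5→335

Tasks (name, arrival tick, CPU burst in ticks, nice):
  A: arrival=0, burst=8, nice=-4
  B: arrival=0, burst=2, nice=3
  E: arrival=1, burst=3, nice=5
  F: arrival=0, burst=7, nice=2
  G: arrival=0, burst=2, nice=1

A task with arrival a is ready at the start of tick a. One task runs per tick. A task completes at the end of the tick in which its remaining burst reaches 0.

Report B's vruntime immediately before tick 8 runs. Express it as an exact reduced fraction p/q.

t=0: vr[A=0 B=0 F=0 G=0] → run A
t=1: vr[A=1024/2501 B=0 E=0 F=0 G=0] → run B
t=2: vr[A=1024/2501 B=512/263 E=0 F=0 G=0] → run E
t=3: vr[A=1024/2501 B=512/263 E=1024/335 F=0 G=0] → run F
t=4: vr[A=1024/2501 B=512/263 E=1024/335 F=1024/655 G=0] → run G
t=5: vr[A=1024/2501 B=512/263 E=1024/335 F=1024/655 G=256/205] → run A
t=6: vr[A=2048/2501 B=512/263 E=1024/335 F=1024/655 G=256/205] → run A
t=7: vr[A=3072/2501 B=512/263 E=1024/335 F=1024/655 G=256/205] → run A
t=8: vr[A=4096/2501 B=512/263 E=1024/335 F=1024/655 G=256/205] → run G
t=9: vr[A=4096/2501 B=512/263 E=1024/335 F=1024/655] → run F
t=10: vr[A=4096/2501 B=512/263 E=1024/335 F=2048/655] → run A
t=11: vr[A=5120/2501 B=512/263 E=1024/335 F=2048/655] → run B
t=12: vr[A=5120/2501 E=1024/335 F=2048/655] → run A
t=13: vr[A=6144/2501 E=1024/335 F=2048/655] → run A
t=14: vr[A=7168/2501 E=1024/335 F=2048/655] → run A
t=15: vr[E=1024/335 F=2048/655] → run E
t=16: vr[E=2048/335 F=2048/655] → run F
t=17: vr[E=2048/335 F=3072/655] → run F
t=18: vr[E=2048/335 F=4096/655] → run E
t=19: vr[F=4096/655] → run F
t=20: vr[F=1024/131] → run F
t=21: vr[F=6144/655] → run F
t=22: (idle)

vruntime(B, start of tick 8) = 512/263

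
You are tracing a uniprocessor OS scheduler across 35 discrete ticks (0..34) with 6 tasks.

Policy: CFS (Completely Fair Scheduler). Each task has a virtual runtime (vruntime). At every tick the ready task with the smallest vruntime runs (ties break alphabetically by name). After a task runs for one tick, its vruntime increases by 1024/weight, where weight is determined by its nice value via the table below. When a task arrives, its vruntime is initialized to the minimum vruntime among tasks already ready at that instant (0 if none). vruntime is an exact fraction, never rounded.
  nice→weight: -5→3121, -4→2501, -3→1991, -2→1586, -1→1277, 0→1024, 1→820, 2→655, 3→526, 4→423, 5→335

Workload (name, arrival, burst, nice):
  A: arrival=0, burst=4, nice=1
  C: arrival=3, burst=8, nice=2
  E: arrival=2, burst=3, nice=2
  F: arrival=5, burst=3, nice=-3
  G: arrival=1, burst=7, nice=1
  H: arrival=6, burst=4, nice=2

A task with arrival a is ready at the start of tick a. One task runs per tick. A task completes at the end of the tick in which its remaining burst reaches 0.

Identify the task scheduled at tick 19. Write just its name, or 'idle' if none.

t=0: vr[A=0] → run A
t=1: vr[A=256/205 G=256/205] → run A
t=2: vr[A=512/205 E=256/205 G=256/205] → run E
t=3: vr[A=512/205 C=256/205 E=15104/5371 G=256/205] → run C
t=4: vr[A=512/205 C=15104/5371 E=15104/5371 G=256/205] → run G
t=5: vr[A=512/205 C=15104/5371 E=15104/5371 F=512/205 G=512/205] → run A
t=6: vr[A=768/205 C=15104/5371 E=15104/5371 F=512/205 G=512/205 H=512/205] → run F
t=7: vr[A=768/205 C=15104/5371 E=15104/5371 F=1229312/408155 G=512/205 H=512/205] → run G
t=8: vr[A=768/205 C=15104/5371 E=15104/5371 F=1229312/408155 G=768/205 H=512/205] → run H
t=9: vr[A=768/205 C=15104/5371 E=15104/5371 F=1229312/408155 G=768/205 H=109056/26855] → run C
t=10: vr[A=768/205 C=117504/26855 E=15104/5371 F=1229312/408155 G=768/205 H=109056/26855] → run E
t=11: vr[A=768/205 C=117504/26855 E=117504/26855 F=1229312/408155 G=768/205 H=109056/26855] → run F
t=12: vr[A=768/205 C=117504/26855 E=117504/26855 F=1439232/408155 G=768/205 H=109056/26855] → run F
t=13: vr[A=768/205 C=117504/26855 E=117504/26855 G=768/205 H=109056/26855] → run A
t=14: vr[C=117504/26855 E=117504/26855 G=768/205 H=109056/26855] → run G
t=15: vr[C=117504/26855 E=117504/26855 G=1024/205 H=109056/26855] → run H
t=16: vr[C=117504/26855 E=117504/26855 G=1024/205 H=30208/5371] → run C
t=17: vr[C=159488/26855 E=117504/26855 G=1024/205 H=30208/5371] → run E
t=18: vr[C=159488/26855 G=1024/205 H=30208/5371] → run G
t=19: vr[C=159488/26855 G=256/41 H=30208/5371] → run H
t=20: vr[C=159488/26855 G=256/41 H=193024/26855] → run C
t=21: vr[C=201472/26855 G=256/41 H=193024/26855] → run G
t=22: vr[C=201472/26855 G=1536/205 H=193024/26855] → run H
t=23: vr[C=201472/26855 G=1536/205] → run G
t=24: vr[C=201472/26855 G=1792/205] → run C
t=25: vr[C=243456/26855 G=1792/205] → run G
t=26: vr[C=243456/26855] → run C
t=27: vr[C=57088/5371] → run C
t=28: vr[C=327424/26855] → run C
t=29: (idle)
t=30: (idle)
t=31: (idle)
t=32: (idle)
t=33: (idle)
t=34: (idle)

running at tick 19 = H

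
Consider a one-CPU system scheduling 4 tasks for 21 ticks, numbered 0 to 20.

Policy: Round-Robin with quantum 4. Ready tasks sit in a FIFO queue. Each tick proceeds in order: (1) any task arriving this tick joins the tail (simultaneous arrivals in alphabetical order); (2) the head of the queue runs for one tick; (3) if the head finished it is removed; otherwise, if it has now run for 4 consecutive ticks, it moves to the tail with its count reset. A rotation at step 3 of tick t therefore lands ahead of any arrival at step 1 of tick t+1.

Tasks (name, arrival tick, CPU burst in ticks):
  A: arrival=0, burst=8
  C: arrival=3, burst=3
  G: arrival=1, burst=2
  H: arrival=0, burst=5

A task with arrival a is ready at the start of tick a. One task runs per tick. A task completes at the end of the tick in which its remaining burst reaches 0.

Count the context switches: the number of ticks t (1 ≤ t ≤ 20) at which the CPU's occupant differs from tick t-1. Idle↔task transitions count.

context switches = 6

t=0: queue=[A,H] q_used=0 → run A
t=1: queue=[A,H,G] q_used=1 → run A
t=2: queue=[A,H,G] q_used=2 → run A
t=3: queue=[A,H,G,C] q_used=3 → run A
t=4: queue=[H,G,C,A] q_used=0 → run H
t=5: queue=[H,G,C,A] q_used=1 → run H
t=6: queue=[H,G,C,A] q_used=2 → run H
t=7: queue=[H,G,C,A] q_used=3 → run H
t=8: queue=[G,C,A,H] q_used=0 → run G
t=9: queue=[G,C,A,H] q_used=1 → run G
t=10: queue=[C,A,H] q_used=0 → run C
t=11: queue=[C,A,H] q_used=1 → run C
t=12: queue=[C,A,H] q_used=2 → run C
t=13: queue=[A,H] q_used=0 → run A
t=14: queue=[A,H] q_used=1 → run A
t=15: queue=[A,H] q_used=2 → run A
t=16: queue=[A,H] q_used=3 → run A
t=17: queue=[H] q_used=0 → run H
t=18: (idle)
t=19: (idle)
t=20: (idle)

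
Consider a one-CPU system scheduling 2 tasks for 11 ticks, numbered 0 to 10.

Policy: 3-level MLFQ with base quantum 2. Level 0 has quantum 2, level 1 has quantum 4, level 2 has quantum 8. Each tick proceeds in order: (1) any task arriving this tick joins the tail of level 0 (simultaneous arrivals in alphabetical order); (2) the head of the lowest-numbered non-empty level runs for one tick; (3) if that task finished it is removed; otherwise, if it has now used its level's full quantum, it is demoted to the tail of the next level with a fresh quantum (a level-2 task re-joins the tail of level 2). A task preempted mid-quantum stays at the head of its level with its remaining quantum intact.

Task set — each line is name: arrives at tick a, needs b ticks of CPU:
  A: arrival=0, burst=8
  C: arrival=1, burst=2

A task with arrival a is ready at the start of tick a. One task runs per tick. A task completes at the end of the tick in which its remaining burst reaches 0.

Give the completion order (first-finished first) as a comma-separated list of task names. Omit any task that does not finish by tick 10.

completion order = C, A

t=0: L0/L1/L2 = A/-/- → run A
t=1: L0/L1/L2 = AC/-/- → run A
t=2: L0/L1/L2 = C/A/- → run C
t=3: L0/L1/L2 = C/A/- → run C
t=4: L0/L1/L2 = -/A/- → run A
t=5: L0/L1/L2 = -/A/- → run A
t=6: L0/L1/L2 = -/A/- → run A
t=7: L0/L1/L2 = -/A/- → run A
t=8: L0/L1/L2 = -/-/A → run A
t=9: L0/L1/L2 = -/-/A → run A
t=10: (idle)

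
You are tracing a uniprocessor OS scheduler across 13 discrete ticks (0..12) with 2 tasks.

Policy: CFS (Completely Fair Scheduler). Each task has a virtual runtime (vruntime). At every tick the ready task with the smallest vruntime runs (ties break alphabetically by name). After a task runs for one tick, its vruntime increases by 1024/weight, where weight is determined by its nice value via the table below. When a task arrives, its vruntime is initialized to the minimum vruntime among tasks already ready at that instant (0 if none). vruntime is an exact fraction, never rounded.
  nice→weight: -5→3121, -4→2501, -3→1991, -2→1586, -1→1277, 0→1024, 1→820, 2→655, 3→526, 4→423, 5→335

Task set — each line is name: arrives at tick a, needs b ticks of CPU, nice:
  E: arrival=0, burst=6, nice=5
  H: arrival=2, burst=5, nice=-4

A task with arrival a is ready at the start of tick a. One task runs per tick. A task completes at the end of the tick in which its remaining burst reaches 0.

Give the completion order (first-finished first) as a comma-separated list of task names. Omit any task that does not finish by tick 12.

t=0: vr[E=0] → run E
t=1: vr[E=1024/335] → run E
t=2: vr[E=2048/335 H=2048/335] → run E
t=3: vr[E=3072/335 H=2048/335] → run H
t=4: vr[E=3072/335 H=5465088/837835] → run H
t=5: vr[E=3072/335 H=5808128/837835] → run H
t=6: vr[E=3072/335 H=6151168/837835] → run H
t=7: vr[E=3072/335 H=6494208/837835] → run H
t=8: vr[E=3072/335] → run E
t=9: vr[E=4096/335] → run E
t=10: vr[E=1024/67] → run E
t=11: (idle)
t=12: (idle)

completion order = H, E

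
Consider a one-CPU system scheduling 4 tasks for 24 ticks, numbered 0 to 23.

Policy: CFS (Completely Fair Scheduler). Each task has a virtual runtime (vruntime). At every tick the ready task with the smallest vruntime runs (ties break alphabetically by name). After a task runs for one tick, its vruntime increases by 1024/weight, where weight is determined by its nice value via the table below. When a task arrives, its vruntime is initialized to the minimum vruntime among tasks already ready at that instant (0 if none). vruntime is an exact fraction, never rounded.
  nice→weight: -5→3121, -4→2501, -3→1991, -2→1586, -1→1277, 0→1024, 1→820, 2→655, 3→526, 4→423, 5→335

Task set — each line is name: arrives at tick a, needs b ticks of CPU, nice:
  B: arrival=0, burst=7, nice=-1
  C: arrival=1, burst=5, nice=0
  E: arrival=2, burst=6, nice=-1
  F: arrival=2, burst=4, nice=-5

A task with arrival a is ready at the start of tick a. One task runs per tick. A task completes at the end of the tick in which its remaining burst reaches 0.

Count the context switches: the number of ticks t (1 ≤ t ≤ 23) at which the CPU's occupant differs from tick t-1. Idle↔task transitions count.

t=0: vr[B=0] → run B
t=1: vr[B=1024/1277 C=1024/1277] → run B
t=2: vr[B=2048/1277 C=1024/1277 E=1024/1277 F=1024/1277] → run C
t=3: vr[B=2048/1277 C=2301/1277 E=1024/1277 F=1024/1277] → run E
t=4: vr[B=2048/1277 C=2301/1277 E=2048/1277 F=1024/1277] → run F
t=5: vr[B=2048/1277 C=2301/1277 E=2048/1277 F=4503552/3985517] → run F
t=6: vr[B=2048/1277 C=2301/1277 E=2048/1277 F=5811200/3985517] → run F
t=7: vr[B=2048/1277 C=2301/1277 E=2048/1277 F=7118848/3985517] → run B
t=8: vr[B=3072/1277 C=2301/1277 E=2048/1277 F=7118848/3985517] → run E
t=9: vr[B=3072/1277 C=2301/1277 E=3072/1277 F=7118848/3985517] → run F
t=10: vr[B=3072/1277 C=2301/1277 E=3072/1277] → run C
t=11: vr[B=3072/1277 C=3578/1277 E=3072/1277] → run B
t=12: vr[B=4096/1277 C=3578/1277 E=3072/1277] → run E
t=13: vr[B=4096/1277 C=3578/1277 E=4096/1277] → run C
t=14: vr[B=4096/1277 C=4855/1277 E=4096/1277] → run B
t=15: vr[B=5120/1277 C=4855/1277 E=4096/1277] → run E
t=16: vr[B=5120/1277 C=4855/1277 E=5120/1277] → run C
t=17: vr[B=5120/1277 C=6132/1277 E=5120/1277] → run B
t=18: vr[B=6144/1277 C=6132/1277 E=5120/1277] → run E
t=19: vr[B=6144/1277 C=6132/1277 E=6144/1277] → run C
t=20: vr[B=6144/1277 E=6144/1277] → run B
t=21: vr[E=6144/1277] → run E
t=22: (idle)
t=23: (idle)

context switches = 19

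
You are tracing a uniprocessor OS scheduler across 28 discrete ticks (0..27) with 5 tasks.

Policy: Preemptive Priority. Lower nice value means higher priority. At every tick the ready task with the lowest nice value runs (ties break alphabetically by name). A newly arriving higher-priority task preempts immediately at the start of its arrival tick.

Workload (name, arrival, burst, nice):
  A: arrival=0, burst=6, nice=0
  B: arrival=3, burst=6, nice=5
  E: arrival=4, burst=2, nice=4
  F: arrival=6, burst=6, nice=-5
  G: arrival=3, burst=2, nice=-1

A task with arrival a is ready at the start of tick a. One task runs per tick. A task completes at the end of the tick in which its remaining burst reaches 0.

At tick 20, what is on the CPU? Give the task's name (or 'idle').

t=0: ready={A} → run A
t=1: ready={A} → run A
t=2: ready={A} → run A
t=3: ready={A,B,G} → run G
t=4: ready={A,B,E,G} → run G
t=5: ready={A,B,E} → run A
t=6: ready={A,B,E,F} → run F
t=7: ready={A,B,E,F} → run F
t=8: ready={A,B,E,F} → run F
t=9: ready={A,B,E,F} → run F
t=10: ready={A,B,E,F} → run F
t=11: ready={A,B,E,F} → run F
t=12: ready={A,B,E} → run A
t=13: ready={A,B,E} → run A
t=14: ready={B,E} → run E
t=15: ready={B,E} → run E
t=16: ready={B} → run B
t=17: ready={B} → run B
t=18: ready={B} → run B
t=19: ready={B} → run B
t=20: ready={B} → run B
t=21: ready={B} → run B
t=22: (idle)
t=23: (idle)
t=24: (idle)
t=25: (idle)
t=26: (idle)
t=27: (idle)

running at tick 20 = B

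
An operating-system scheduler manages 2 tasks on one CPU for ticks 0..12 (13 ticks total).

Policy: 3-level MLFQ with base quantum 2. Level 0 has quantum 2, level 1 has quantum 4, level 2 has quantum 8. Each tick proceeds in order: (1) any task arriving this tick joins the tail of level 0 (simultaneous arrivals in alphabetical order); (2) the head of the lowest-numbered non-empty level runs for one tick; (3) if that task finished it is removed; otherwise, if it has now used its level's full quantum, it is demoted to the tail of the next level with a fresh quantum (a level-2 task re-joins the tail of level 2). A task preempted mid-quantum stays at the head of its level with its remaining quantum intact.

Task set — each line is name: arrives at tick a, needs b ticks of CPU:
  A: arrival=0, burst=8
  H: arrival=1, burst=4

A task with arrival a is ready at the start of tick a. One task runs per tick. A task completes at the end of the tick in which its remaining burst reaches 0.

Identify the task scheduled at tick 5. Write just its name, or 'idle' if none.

running at tick 5 = A

t=0: L0/L1/L2 = A/-/- → run A
t=1: L0/L1/L2 = AH/-/- → run A
t=2: L0/L1/L2 = H/A/- → run H
t=3: L0/L1/L2 = H/A/- → run H
t=4: L0/L1/L2 = -/AH/- → run A
t=5: L0/L1/L2 = -/AH/- → run A
t=6: L0/L1/L2 = -/AH/- → run A
t=7: L0/L1/L2 = -/AH/- → run A
t=8: L0/L1/L2 = -/H/A → run H
t=9: L0/L1/L2 = -/H/A → run H
t=10: L0/L1/L2 = -/-/A → run A
t=11: L0/L1/L2 = -/-/A → run A
t=12: (idle)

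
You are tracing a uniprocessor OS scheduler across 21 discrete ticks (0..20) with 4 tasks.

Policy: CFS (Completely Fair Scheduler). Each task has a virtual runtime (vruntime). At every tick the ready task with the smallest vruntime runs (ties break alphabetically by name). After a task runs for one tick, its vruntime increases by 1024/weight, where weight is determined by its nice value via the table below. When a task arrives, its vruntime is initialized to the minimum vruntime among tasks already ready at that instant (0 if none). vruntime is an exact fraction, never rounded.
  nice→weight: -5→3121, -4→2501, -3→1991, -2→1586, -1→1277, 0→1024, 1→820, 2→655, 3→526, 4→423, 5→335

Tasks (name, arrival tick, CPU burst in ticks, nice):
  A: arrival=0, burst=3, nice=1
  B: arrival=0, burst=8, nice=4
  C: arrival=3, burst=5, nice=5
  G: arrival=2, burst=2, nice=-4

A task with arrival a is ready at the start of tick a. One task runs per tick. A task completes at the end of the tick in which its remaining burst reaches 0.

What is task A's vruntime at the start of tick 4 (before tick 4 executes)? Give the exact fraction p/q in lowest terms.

vruntime(A, start of tick 4) = 512/205

t=0: vr[A=0 B=0] → run A
t=1: vr[A=256/205 B=0] → run B
t=2: vr[A=256/205 B=1024/423 G=256/205] → run A
t=3: vr[A=512/205 B=1024/423 C=256/205 G=256/205] → run C
t=4: vr[A=512/205 B=1024/423 C=59136/13735 G=256/205] → run G
t=5: vr[A=512/205 B=1024/423 C=59136/13735 G=20736/12505] → run G
t=6: vr[A=512/205 B=1024/423 C=59136/13735] → run B
t=7: vr[A=512/205 B=2048/423 C=59136/13735] → run A
t=8: vr[B=2048/423 C=59136/13735] → run C
t=9: vr[B=2048/423 C=20224/2747] → run B
t=10: vr[B=1024/141 C=20224/2747] → run B
t=11: vr[B=4096/423 C=20224/2747] → run C
t=12: vr[B=4096/423 C=143104/13735] → run B
t=13: vr[B=5120/423 C=143104/13735] → run C
t=14: vr[B=5120/423 C=185088/13735] → run B
t=15: vr[B=2048/141 C=185088/13735] → run C
t=16: vr[B=2048/141] → run B
t=17: vr[B=7168/423] → run B
t=18: (idle)
t=19: (idle)
t=20: (idle)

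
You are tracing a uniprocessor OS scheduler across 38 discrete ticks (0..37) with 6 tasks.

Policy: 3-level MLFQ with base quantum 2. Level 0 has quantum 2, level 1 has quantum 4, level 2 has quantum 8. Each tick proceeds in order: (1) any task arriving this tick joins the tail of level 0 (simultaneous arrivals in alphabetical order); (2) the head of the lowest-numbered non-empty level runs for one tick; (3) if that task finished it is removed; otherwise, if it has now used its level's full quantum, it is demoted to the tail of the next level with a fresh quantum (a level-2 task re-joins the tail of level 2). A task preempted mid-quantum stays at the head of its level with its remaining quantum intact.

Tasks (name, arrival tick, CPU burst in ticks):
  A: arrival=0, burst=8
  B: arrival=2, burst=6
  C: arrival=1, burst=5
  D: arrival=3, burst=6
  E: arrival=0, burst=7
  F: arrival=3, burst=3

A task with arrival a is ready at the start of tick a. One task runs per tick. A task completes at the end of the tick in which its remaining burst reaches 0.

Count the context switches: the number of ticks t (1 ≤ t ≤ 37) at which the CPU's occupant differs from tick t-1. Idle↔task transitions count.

t=0: L0/L1/L2 = AE/-/- → run A
t=1: L0/L1/L2 = AEC/-/- → run A
t=2: L0/L1/L2 = ECB/A/- → run E
t=3: L0/L1/L2 = ECBDF/A/- → run E
t=4: L0/L1/L2 = CBDF/AE/- → run C
t=5: L0/L1/L2 = CBDF/AE/- → run C
t=6: L0/L1/L2 = BDF/AEC/- → run B
t=7: L0/L1/L2 = BDF/AEC/- → run B
t=8: L0/L1/L2 = DF/AECB/- → run D
t=9: L0/L1/L2 = DF/AECB/- → run D
t=10: L0/L1/L2 = F/AECBD/- → run F
t=11: L0/L1/L2 = F/AECBD/- → run F
t=12: L0/L1/L2 = -/AECBDF/- → run A
t=13: L0/L1/L2 = -/AECBDF/- → run A
t=14: L0/L1/L2 = -/AECBDF/- → run A
t=15: L0/L1/L2 = -/AECBDF/- → run A
t=16: L0/L1/L2 = -/ECBDF/A → run E
t=17: L0/L1/L2 = -/ECBDF/A → run E
t=18: L0/L1/L2 = -/ECBDF/A → run E
t=19: L0/L1/L2 = -/ECBDF/A → run E
t=20: L0/L1/L2 = -/CBDF/AE → run C
t=21: L0/L1/L2 = -/CBDF/AE → run C
t=22: L0/L1/L2 = -/CBDF/AE → run C
t=23: L0/L1/L2 = -/BDF/AE → run B
t=24: L0/L1/L2 = -/BDF/AE → run B
t=25: L0/L1/L2 = -/BDF/AE → run B
t=26: L0/L1/L2 = -/BDF/AE → run B
t=27: L0/L1/L2 = -/DF/AE → run D
t=28: L0/L1/L2 = -/DF/AE → run D
t=29: L0/L1/L2 = -/DF/AE → run D
t=30: L0/L1/L2 = -/DF/AE → run D
t=31: L0/L1/L2 = -/F/AE → run F
t=32: L0/L1/L2 = -/-/AE → run A
t=33: L0/L1/L2 = -/-/AE → run A
t=34: L0/L1/L2 = -/-/E → run E
t=35: (idle)
t=36: (idle)
t=37: (idle)

context switches = 14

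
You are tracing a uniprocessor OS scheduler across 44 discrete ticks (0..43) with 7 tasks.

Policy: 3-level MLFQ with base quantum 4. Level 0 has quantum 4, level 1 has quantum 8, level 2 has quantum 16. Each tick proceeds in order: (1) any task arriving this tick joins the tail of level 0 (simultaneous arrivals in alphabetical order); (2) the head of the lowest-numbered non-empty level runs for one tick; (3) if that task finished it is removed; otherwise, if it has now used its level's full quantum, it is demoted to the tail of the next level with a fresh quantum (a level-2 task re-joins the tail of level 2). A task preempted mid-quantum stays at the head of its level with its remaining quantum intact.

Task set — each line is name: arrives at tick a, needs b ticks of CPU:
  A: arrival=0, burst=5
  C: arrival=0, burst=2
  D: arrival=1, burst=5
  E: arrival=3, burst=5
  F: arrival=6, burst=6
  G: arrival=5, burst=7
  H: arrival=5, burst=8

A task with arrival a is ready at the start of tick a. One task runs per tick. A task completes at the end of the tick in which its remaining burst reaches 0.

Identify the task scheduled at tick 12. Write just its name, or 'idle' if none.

t=0: L0/L1/L2 = AC/-/- → run A
t=1: L0/L1/L2 = ACD/-/- → run A
t=2: L0/L1/L2 = ACD/-/- → run A
t=3: L0/L1/L2 = ACDE/-/- → run A
t=4: L0/L1/L2 = CDE/A/- → run C
t=5: L0/L1/L2 = CDEGH/A/- → run C
t=6: L0/L1/L2 = DEGHF/A/- → run D
t=7: L0/L1/L2 = DEGHF/A/- → run D
t=8: L0/L1/L2 = DEGHF/A/- → run D
t=9: L0/L1/L2 = DEGHF/A/- → run D
t=10: L0/L1/L2 = EGHF/AD/- → run E
t=11: L0/L1/L2 = EGHF/AD/- → run E
t=12: L0/L1/L2 = EGHF/AD/- → run E
t=13: L0/L1/L2 = EGHF/AD/- → run E
t=14: L0/L1/L2 = GHF/ADE/- → run G
t=15: L0/L1/L2 = GHF/ADE/- → run G
t=16: L0/L1/L2 = GHF/ADE/- → run G
t=17: L0/L1/L2 = GHF/ADE/- → run G
t=18: L0/L1/L2 = HF/ADEG/- → run H
t=19: L0/L1/L2 = HF/ADEG/- → run H
t=20: L0/L1/L2 = HF/ADEG/- → run H
t=21: L0/L1/L2 = HF/ADEG/- → run H
t=22: L0/L1/L2 = F/ADEGH/- → run F
t=23: L0/L1/L2 = F/ADEGH/- → run F
t=24: L0/L1/L2 = F/ADEGH/- → run F
t=25: L0/L1/L2 = F/ADEGH/- → run F
t=26: L0/L1/L2 = -/ADEGHF/- → run A
t=27: L0/L1/L2 = -/DEGHF/- → run D
t=28: L0/L1/L2 = -/EGHF/- → run E
t=29: L0/L1/L2 = -/GHF/- → run G
t=30: L0/L1/L2 = -/GHF/- → run G
t=31: L0/L1/L2 = -/GHF/- → run G
t=32: L0/L1/L2 = -/HF/- → run H
t=33: L0/L1/L2 = -/HF/- → run H
t=34: L0/L1/L2 = -/HF/- → run H
t=35: L0/L1/L2 = -/HF/- → run H
t=36: L0/L1/L2 = -/F/- → run F
t=37: L0/L1/L2 = -/F/- → run F
t=38: (idle)
t=39: (idle)
t=40: (idle)
t=41: (idle)
t=42: (idle)
t=43: (idle)

running at tick 12 = E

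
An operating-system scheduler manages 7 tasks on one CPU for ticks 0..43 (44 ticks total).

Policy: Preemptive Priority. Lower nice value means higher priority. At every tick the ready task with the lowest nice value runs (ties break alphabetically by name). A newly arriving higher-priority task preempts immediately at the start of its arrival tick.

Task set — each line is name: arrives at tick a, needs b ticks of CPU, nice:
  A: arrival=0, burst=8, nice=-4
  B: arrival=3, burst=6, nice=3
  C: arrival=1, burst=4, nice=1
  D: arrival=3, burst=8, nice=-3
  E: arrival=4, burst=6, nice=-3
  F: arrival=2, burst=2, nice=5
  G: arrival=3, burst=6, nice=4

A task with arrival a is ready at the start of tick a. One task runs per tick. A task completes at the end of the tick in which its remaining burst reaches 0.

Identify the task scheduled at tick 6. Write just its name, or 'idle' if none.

running at tick 6 = A

t=0: ready={A} → run A
t=1: ready={A,C} → run A
t=2: ready={A,C,F} → run A
t=3: ready={A,B,C,D,F,G} → run A
t=4: ready={A,B,C,D,E,F,G} → run A
t=5: ready={A,B,C,D,E,F,G} → run A
t=6: ready={A,B,C,D,E,F,G} → run A
t=7: ready={A,B,C,D,E,F,G} → run A
t=8: ready={B,C,D,E,F,G} → run D
t=9: ready={B,C,D,E,F,G} → run D
t=10: ready={B,C,D,E,F,G} → run D
t=11: ready={B,C,D,E,F,G} → run D
t=12: ready={B,C,D,E,F,G} → run D
t=13: ready={B,C,D,E,F,G} → run D
t=14: ready={B,C,D,E,F,G} → run D
t=15: ready={B,C,D,E,F,G} → run D
t=16: ready={B,C,E,F,G} → run E
t=17: ready={B,C,E,F,G} → run E
t=18: ready={B,C,E,F,G} → run E
t=19: ready={B,C,E,F,G} → run E
t=20: ready={B,C,E,F,G} → run E
t=21: ready={B,C,E,F,G} → run E
t=22: ready={B,C,F,G} → run C
t=23: ready={B,C,F,G} → run C
t=24: ready={B,C,F,G} → run C
t=25: ready={B,C,F,G} → run C
t=26: ready={B,F,G} → run B
t=27: ready={B,F,G} → run B
t=28: ready={B,F,G} → run B
t=29: ready={B,F,G} → run B
t=30: ready={B,F,G} → run B
t=31: ready={B,F,G} → run B
t=32: ready={F,G} → run G
t=33: ready={F,G} → run G
t=34: ready={F,G} → run G
t=35: ready={F,G} → run G
t=36: ready={F,G} → run G
t=37: ready={F,G} → run G
t=38: ready={F} → run F
t=39: ready={F} → run F
t=40: (idle)
t=41: (idle)
t=42: (idle)
t=43: (idle)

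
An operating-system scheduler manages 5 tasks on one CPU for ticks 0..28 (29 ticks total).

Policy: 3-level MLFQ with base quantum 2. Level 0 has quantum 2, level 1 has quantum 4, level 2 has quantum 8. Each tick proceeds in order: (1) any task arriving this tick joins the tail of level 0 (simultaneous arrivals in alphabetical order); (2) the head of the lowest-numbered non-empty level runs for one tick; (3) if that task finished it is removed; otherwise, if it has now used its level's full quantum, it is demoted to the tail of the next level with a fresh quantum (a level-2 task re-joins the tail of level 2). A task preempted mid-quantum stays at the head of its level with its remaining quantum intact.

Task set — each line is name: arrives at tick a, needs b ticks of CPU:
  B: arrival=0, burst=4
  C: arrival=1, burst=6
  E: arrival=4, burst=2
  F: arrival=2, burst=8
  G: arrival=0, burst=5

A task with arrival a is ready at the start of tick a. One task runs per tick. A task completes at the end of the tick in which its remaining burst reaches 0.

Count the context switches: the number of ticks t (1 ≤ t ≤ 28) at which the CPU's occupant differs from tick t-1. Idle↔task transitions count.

t=0: L0/L1/L2 = BG/-/- → run B
t=1: L0/L1/L2 = BGC/-/- → run B
t=2: L0/L1/L2 = GCF/B/- → run G
t=3: L0/L1/L2 = GCF/B/- → run G
t=4: L0/L1/L2 = CFE/BG/- → run C
t=5: L0/L1/L2 = CFE/BG/- → run C
t=6: L0/L1/L2 = FE/BGC/- → run F
t=7: L0/L1/L2 = FE/BGC/- → run F
t=8: L0/L1/L2 = E/BGCF/- → run E
t=9: L0/L1/L2 = E/BGCF/- → run E
t=10: L0/L1/L2 = -/BGCF/- → run B
t=11: L0/L1/L2 = -/BGCF/- → run B
t=12: L0/L1/L2 = -/GCF/- → run G
t=13: L0/L1/L2 = -/GCF/- → run G
t=14: L0/L1/L2 = -/GCF/- → run G
t=15: L0/L1/L2 = -/CF/- → run C
t=16: L0/L1/L2 = -/CF/- → run C
t=17: L0/L1/L2 = -/CF/- → run C
t=18: L0/L1/L2 = -/CF/- → run C
t=19: L0/L1/L2 = -/F/- → run F
t=20: L0/L1/L2 = -/F/- → run F
t=21: L0/L1/L2 = -/F/- → run F
t=22: L0/L1/L2 = -/F/- → run F
t=23: L0/L1/L2 = -/-/F → run F
t=24: L0/L1/L2 = -/-/F → run F
t=25: (idle)
t=26: (idle)
t=27: (idle)
t=28: (idle)

context switches = 9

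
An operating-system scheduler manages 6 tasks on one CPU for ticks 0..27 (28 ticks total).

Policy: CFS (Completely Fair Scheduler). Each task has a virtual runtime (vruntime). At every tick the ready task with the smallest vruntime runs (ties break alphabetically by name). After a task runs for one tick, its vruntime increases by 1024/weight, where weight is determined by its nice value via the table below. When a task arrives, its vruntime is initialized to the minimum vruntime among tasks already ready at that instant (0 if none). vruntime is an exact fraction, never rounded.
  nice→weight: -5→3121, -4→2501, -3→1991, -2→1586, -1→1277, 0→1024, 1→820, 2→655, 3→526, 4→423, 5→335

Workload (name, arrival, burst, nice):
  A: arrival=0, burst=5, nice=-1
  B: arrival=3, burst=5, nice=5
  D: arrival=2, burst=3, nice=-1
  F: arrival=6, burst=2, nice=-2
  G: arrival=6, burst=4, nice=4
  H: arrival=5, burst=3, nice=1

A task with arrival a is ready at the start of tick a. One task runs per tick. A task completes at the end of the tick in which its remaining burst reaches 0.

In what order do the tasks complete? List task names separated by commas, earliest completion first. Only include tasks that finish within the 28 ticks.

t=0: vr[A=0] → run A
t=1: vr[A=1024/1277] → run A
t=2: vr[A=2048/1277 D=2048/1277] → run A
t=3: vr[A=3072/1277 B=2048/1277 D=2048/1277] → run B
t=4: vr[A=3072/1277 B=1993728/427795 D=2048/1277] → run D
t=5: vr[A=3072/1277 B=1993728/427795 D=3072/1277 H=3072/1277] → run A
t=6: vr[A=4096/1277 B=1993728/427795 D=3072/1277 F=3072/1277 G=3072/1277 H=3072/1277] → run D
t=7: vr[A=4096/1277 B=1993728/427795 D=4096/1277 F=3072/1277 G=3072/1277 H=3072/1277] → run F
t=8: vr[A=4096/1277 B=1993728/427795 D=4096/1277 F=3089920/1012661 G=3072/1277 H=3072/1277] → run G
t=9: vr[A=4096/1277 B=1993728/427795 D=4096/1277 F=3089920/1012661 G=2607104/540171 H=3072/1277] → run H
t=10: vr[A=4096/1277 B=1993728/427795 D=4096/1277 F=3089920/1012661 G=2607104/540171 H=956672/261785] → run F
t=11: vr[A=4096/1277 B=1993728/427795 D=4096/1277 G=2607104/540171 H=956672/261785] → run A
t=12: vr[B=1993728/427795 D=4096/1277 G=2607104/540171 H=956672/261785] → run D
t=13: vr[B=1993728/427795 G=2607104/540171 H=956672/261785] → run H
t=14: vr[B=1993728/427795 G=2607104/540171 H=1283584/261785] → run B
t=15: vr[B=3301376/427795 G=2607104/540171 H=1283584/261785] → run G
t=16: vr[B=3301376/427795 G=3914752/540171 H=1283584/261785] → run H
t=17: vr[B=3301376/427795 G=3914752/540171] → run G
t=18: vr[B=3301376/427795 G=1740800/180057] → run B
t=19: vr[B=4609024/427795 G=1740800/180057] → run G
t=20: vr[B=4609024/427795] → run B
t=21: vr[B=5916672/427795] → run B
t=22: (idle)
t=23: (idle)
t=24: (idle)
t=25: (idle)
t=26: (idle)
t=27: (idle)

completion order = F, A, D, H, G, B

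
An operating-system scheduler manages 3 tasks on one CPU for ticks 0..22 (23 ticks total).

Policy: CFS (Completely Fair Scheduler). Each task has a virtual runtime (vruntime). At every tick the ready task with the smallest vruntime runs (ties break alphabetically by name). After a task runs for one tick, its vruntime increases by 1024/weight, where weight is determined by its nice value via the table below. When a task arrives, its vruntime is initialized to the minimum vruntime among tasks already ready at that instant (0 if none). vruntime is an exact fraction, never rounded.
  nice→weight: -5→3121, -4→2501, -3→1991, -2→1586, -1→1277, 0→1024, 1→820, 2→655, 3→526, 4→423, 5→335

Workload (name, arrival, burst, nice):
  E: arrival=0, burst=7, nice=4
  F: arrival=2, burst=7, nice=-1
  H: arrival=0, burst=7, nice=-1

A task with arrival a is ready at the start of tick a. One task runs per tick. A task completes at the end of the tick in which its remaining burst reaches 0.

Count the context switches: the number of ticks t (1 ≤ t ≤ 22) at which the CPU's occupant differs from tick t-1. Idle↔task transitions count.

context switches = 18

t=0: vr[E=0 H=0] → run E
t=1: vr[E=1024/423 H=0] → run H
t=2: vr[E=1024/423 F=1024/1277 H=1024/1277] → run F
t=3: vr[E=1024/423 F=2048/1277 H=1024/1277] → run H
t=4: vr[E=1024/423 F=2048/1277 H=2048/1277] → run F
t=5: vr[E=1024/423 F=3072/1277 H=2048/1277] → run H
t=6: vr[E=1024/423 F=3072/1277 H=3072/1277] → run F
t=7: vr[E=1024/423 F=4096/1277 H=3072/1277] → run H
t=8: vr[E=1024/423 F=4096/1277 H=4096/1277] → run E
t=9: vr[E=2048/423 F=4096/1277 H=4096/1277] → run F
t=10: vr[E=2048/423 F=5120/1277 H=4096/1277] → run H
t=11: vr[E=2048/423 F=5120/1277 H=5120/1277] → run F
t=12: vr[E=2048/423 F=6144/1277 H=5120/1277] → run H
t=13: vr[E=2048/423 F=6144/1277 H=6144/1277] → run F
t=14: vr[E=2048/423 F=7168/1277 H=6144/1277] → run H
t=15: vr[E=2048/423 F=7168/1277] → run E
t=16: vr[E=1024/141 F=7168/1277] → run F
t=17: vr[E=1024/141] → run E
t=18: vr[E=4096/423] → run E
t=19: vr[E=5120/423] → run E
t=20: vr[E=2048/141] → run E
t=21: (idle)
t=22: (idle)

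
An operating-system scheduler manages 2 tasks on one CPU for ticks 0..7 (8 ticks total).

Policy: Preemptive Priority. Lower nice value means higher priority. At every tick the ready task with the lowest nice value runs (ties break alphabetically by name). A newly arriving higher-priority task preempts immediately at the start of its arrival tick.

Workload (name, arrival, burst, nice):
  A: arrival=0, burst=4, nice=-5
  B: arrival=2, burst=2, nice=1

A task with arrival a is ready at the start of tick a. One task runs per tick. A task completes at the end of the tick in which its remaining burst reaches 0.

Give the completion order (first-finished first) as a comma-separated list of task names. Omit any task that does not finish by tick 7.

completion order = A, B

t=0: ready={A} → run A
t=1: ready={A} → run A
t=2: ready={A,B} → run A
t=3: ready={A,B} → run A
t=4: ready={B} → run B
t=5: ready={B} → run B
t=6: (idle)
t=7: (idle)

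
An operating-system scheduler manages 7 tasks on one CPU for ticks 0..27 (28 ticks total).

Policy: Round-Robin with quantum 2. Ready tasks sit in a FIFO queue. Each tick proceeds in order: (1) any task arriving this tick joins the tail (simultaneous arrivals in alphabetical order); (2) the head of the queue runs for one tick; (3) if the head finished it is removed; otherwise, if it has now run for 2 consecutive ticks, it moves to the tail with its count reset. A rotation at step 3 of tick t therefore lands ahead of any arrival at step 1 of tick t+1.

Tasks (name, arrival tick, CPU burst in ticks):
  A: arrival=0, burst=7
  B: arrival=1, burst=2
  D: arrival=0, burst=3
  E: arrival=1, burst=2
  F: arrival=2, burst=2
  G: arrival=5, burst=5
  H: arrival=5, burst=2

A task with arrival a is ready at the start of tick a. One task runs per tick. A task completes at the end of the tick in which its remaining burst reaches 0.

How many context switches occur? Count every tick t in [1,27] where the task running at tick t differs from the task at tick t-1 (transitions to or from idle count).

context switches = 13

t=0: queue=[A,D] q_used=0 → run A
t=1: queue=[A,D,B,E] q_used=1 → run A
t=2: queue=[D,B,E,A,F] q_used=0 → run D
t=3: queue=[D,B,E,A,F] q_used=1 → run D
t=4: queue=[B,E,A,F,D] q_used=0 → run B
t=5: queue=[B,E,A,F,D,G,H] q_used=1 → run B
t=6: queue=[E,A,F,D,G,H] q_used=0 → run E
t=7: queue=[E,A,F,D,G,H] q_used=1 → run E
t=8: queue=[A,F,D,G,H] q_used=0 → run A
t=9: queue=[A,F,D,G,H] q_used=1 → run A
t=10: queue=[F,D,G,H,A] q_used=0 → run F
t=11: queue=[F,D,G,H,A] q_used=1 → run F
t=12: queue=[D,G,H,A] q_used=0 → run D
t=13: queue=[G,H,A] q_used=0 → run G
t=14: queue=[G,H,A] q_used=1 → run G
t=15: queue=[H,A,G] q_used=0 → run H
t=16: queue=[H,A,G] q_used=1 → run H
t=17: queue=[A,G] q_used=0 → run A
t=18: queue=[A,G] q_used=1 → run A
t=19: queue=[G,A] q_used=0 → run G
t=20: queue=[G,A] q_used=1 → run G
t=21: queue=[A,G] q_used=0 → run A
t=22: queue=[G] q_used=0 → run G
t=23: (idle)
t=24: (idle)
t=25: (idle)
t=26: (idle)
t=27: (idle)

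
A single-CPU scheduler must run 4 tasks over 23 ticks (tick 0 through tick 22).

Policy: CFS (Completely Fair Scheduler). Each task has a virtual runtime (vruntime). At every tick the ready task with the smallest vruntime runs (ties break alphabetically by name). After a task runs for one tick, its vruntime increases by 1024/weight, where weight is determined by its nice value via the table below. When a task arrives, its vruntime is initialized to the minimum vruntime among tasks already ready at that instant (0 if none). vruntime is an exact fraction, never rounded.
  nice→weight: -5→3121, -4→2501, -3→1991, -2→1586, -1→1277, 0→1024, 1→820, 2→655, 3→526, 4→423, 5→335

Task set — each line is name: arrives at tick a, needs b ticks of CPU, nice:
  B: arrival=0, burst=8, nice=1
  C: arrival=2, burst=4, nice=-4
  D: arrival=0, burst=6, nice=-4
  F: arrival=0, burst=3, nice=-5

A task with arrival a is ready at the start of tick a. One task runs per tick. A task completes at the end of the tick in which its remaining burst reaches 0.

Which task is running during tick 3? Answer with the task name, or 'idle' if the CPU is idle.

running at tick 3 = F

t=0: vr[B=0 D=0 F=0] → run B
t=1: vr[B=256/205 D=0 F=0] → run D
t=2: vr[B=256/205 C=0 D=1024/2501 F=0] → run C
t=3: vr[B=256/205 C=1024/2501 D=1024/2501 F=0] → run F
t=4: vr[B=256/205 C=1024/2501 D=1024/2501 F=1024/3121] → run F
t=5: vr[B=256/205 C=1024/2501 D=1024/2501 F=2048/3121] → run C
t=6: vr[B=256/205 C=2048/2501 D=1024/2501 F=2048/3121] → run D
t=7: vr[B=256/205 C=2048/2501 D=2048/2501 F=2048/3121] → run F
t=8: vr[B=256/205 C=2048/2501 D=2048/2501] → run C
t=9: vr[B=256/205 C=3072/2501 D=2048/2501] → run D
t=10: vr[B=256/205 C=3072/2501 D=3072/2501] → run C
t=11: vr[B=256/205 D=3072/2501] → run D
t=12: vr[B=256/205 D=4096/2501] → run B
t=13: vr[B=512/205 D=4096/2501] → run D
t=14: vr[B=512/205 D=5120/2501] → run D
t=15: vr[B=512/205] → run B
t=16: vr[B=768/205] → run B
t=17: vr[B=1024/205] → run B
t=18: vr[B=256/41] → run B
t=19: vr[B=1536/205] → run B
t=20: vr[B=1792/205] → run B
t=21: (idle)
t=22: (idle)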